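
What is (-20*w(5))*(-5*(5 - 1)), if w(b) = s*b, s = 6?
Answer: 12000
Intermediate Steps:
w(b) = 6*b
(-20*w(5))*(-5*(5 - 1)) = (-120*5)*(-5*(5 - 1)) = (-20*30)*(-5*4) = -600*(-20) = 12000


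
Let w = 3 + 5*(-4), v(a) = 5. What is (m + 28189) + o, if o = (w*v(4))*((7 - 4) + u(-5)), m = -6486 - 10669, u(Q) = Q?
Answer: 11204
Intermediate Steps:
m = -17155
w = -17 (w = 3 - 20 = -17)
o = 170 (o = (-17*5)*((7 - 4) - 5) = -85*(3 - 5) = -85*(-2) = 170)
(m + 28189) + o = (-17155 + 28189) + 170 = 11034 + 170 = 11204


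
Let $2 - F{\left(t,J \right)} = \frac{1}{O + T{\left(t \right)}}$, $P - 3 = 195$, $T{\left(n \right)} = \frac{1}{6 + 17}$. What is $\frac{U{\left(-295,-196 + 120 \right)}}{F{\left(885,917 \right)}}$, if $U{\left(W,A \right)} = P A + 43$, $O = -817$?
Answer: $- \frac{281943950}{37603} \approx -7497.9$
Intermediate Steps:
$T{\left(n \right)} = \frac{1}{23}$
$P = 198$ ($P = 3 + 195 = 198$)
$F{\left(t,J \right)} = \frac{37603}{18790}$ ($F{\left(t,J \right)} = 2 - \frac{1}{-817 + \frac{1}{23}} = 2 - \frac{1}{- \frac{18790}{23}} = 2 - - \frac{23}{18790} = 2 + \frac{23}{18790} = \frac{37603}{18790}$)
$U{\left(W,A \right)} = 43 + 198 A$ ($U{\left(W,A \right)} = 198 A + 43 = 43 + 198 A$)
$\frac{U{\left(-295,-196 + 120 \right)}}{F{\left(885,917 \right)}} = \frac{43 + 198 \left(-196 + 120\right)}{\frac{37603}{18790}} = \left(43 + 198 \left(-76\right)\right) \frac{18790}{37603} = \left(43 - 15048\right) \frac{18790}{37603} = \left(-15005\right) \frac{18790}{37603} = - \frac{281943950}{37603}$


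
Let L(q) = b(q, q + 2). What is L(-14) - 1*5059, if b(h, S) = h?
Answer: -5073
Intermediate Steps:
L(q) = q
L(-14) - 1*5059 = -14 - 1*5059 = -14 - 5059 = -5073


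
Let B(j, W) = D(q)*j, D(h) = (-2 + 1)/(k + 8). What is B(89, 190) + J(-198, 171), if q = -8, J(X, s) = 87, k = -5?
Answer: 172/3 ≈ 57.333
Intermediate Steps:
D(h) = -⅓ (D(h) = (-2 + 1)/(-5 + 8) = -1/3 = -1*⅓ = -⅓)
B(j, W) = -j/3
B(89, 190) + J(-198, 171) = -⅓*89 + 87 = -89/3 + 87 = 172/3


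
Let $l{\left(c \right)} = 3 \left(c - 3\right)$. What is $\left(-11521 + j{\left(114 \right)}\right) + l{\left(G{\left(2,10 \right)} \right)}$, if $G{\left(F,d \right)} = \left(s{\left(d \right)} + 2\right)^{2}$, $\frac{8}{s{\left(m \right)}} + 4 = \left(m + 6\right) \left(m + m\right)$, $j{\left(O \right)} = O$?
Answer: $- \frac{71170456}{6241} \approx -11404.0$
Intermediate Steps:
$s{\left(m \right)} = \frac{8}{-4 + 2 m \left(6 + m\right)}$ ($s{\left(m \right)} = \frac{8}{-4 + \left(m + 6\right) \left(m + m\right)} = \frac{8}{-4 + \left(6 + m\right) 2 m} = \frac{8}{-4 + 2 m \left(6 + m\right)}$)
$G{\left(F,d \right)} = \left(2 + \frac{4}{-2 + d^{2} + 6 d}\right)^{2}$ ($G{\left(F,d \right)} = \left(\frac{4}{-2 + d^{2} + 6 d} + 2\right)^{2} = \left(2 + \frac{4}{-2 + d^{2} + 6 d}\right)^{2}$)
$l{\left(c \right)} = -9 + 3 c$ ($l{\left(c \right)} = 3 \left(-3 + c\right) = -9 + 3 c$)
$\left(-11521 + j{\left(114 \right)}\right) + l{\left(G{\left(2,10 \right)} \right)} = \left(-11521 + 114\right) - \left(9 - 3 \frac{4 \cdot 10^{2} \left(6 + 10\right)^{2}}{\left(-2 + 10^{2} + 6 \cdot 10\right)^{2}}\right) = -11407 - \left(9 - 3 \cdot 4 \cdot 100 \cdot 16^{2} \frac{1}{\left(-2 + 100 + 60\right)^{2}}\right) = -11407 - \left(9 - 3 \cdot 4 \cdot 100 \cdot 256 \cdot \frac{1}{24964}\right) = -11407 + \left(-9 + 3 \cdot \frac{25600}{6241}\right) = -11407 + \left(-9 + \frac{76800}{6241}\right) = -11407 + \frac{20631}{6241} = - \frac{71170456}{6241}$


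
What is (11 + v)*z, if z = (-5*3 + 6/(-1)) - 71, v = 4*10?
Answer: -4692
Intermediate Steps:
v = 40
z = -92 (z = (-15 + 6*(-1)) - 71 = (-15 - 6) - 71 = -21 - 71 = -92)
(11 + v)*z = (11 + 40)*(-92) = 51*(-92) = -4692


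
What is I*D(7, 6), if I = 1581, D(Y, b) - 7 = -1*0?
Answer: 11067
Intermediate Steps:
D(Y, b) = 7 (D(Y, b) = 7 - 1*0 = 7 + 0 = 7)
I*D(7, 6) = 1581*7 = 11067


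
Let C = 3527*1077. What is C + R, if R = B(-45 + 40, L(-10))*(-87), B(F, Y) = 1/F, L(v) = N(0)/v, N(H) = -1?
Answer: 18992982/5 ≈ 3.7986e+6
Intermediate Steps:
L(v) = -1/v
C = 3798579
R = 87/5 (R = -87/(-45 + 40) = -87/(-5) = -⅕*(-87) = 87/5 ≈ 17.400)
C + R = 3798579 + 87/5 = 18992982/5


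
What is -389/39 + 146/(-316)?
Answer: -64309/6162 ≈ -10.436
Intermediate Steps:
-389/39 + 146/(-316) = -389*1/39 + 146*(-1/316) = -389/39 - 73/158 = -64309/6162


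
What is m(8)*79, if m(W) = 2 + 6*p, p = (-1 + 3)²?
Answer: 2054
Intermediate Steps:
p = 4 (p = 2² = 4)
m(W) = 26 (m(W) = 2 + 6*4 = 2 + 24 = 26)
m(8)*79 = 26*79 = 2054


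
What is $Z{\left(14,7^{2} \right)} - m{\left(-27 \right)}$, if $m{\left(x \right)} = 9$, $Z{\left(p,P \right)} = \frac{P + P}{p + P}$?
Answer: $- \frac{67}{9} \approx -7.4444$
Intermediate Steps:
$Z{\left(p,P \right)} = \frac{2 P}{P + p}$
$Z{\left(14,7^{2} \right)} - m{\left(-27 \right)} = \frac{2 \cdot 7^{2}}{7^{2} + 14} - 9 = 2 \cdot 49 \frac{1}{49 + 14} - 9 = 2 \cdot 49 \cdot \frac{1}{63} - 9 = \frac{14}{9} - 9 = - \frac{67}{9}$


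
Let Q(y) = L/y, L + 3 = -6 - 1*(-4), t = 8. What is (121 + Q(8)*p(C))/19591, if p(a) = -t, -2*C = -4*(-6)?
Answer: 126/19591 ≈ 0.0064315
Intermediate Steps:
L = -5 (L = -3 + (-6 - 1*(-4)) = -3 + (-6 + 4) = -3 - 2 = -5)
C = -12 (C = -(-2)*(-6) = -½*24 = -12)
Q(y) = -5/y
p(a) = -8 (p(a) = -1*8 = -8)
(121 + Q(8)*p(C))/19591 = (121 - 5/8*(-8))/19591 = (121 - 5*⅛*(-8))*(1/19591) = (121 - 5/8*(-8))*(1/19591) = (121 + 5)*(1/19591) = 126*(1/19591) = 126/19591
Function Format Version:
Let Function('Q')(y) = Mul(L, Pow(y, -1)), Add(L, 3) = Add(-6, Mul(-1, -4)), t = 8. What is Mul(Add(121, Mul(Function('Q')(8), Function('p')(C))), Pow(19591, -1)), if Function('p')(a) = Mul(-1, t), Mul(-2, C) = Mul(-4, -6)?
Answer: Rational(126, 19591) ≈ 0.0064315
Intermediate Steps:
L = -5 (L = Add(-3, Add(-6, Mul(-1, -4))) = Add(-3, Add(-6, 4)) = Add(-3, -2) = -5)
C = -12 (C = Mul(Rational(-1, 2), Mul(-4, -6)) = Mul(Rational(-1, 2), 24) = -12)
Function('Q')(y) = Mul(-5, Pow(y, -1))
Function('p')(a) = -8 (Function('p')(a) = Mul(-1, 8) = -8)
Mul(Add(121, Mul(Function('Q')(8), Function('p')(C))), Pow(19591, -1)) = Mul(Add(121, Mul(Mul(-5, Pow(8, -1)), -8)), Pow(19591, -1)) = Mul(Add(121, Mul(Mul(-5, Rational(1, 8)), -8)), Rational(1, 19591)) = Mul(Add(121, Mul(Rational(-5, 8), -8)), Rational(1, 19591)) = Mul(Add(121, 5), Rational(1, 19591)) = Mul(126, Rational(1, 19591)) = Rational(126, 19591)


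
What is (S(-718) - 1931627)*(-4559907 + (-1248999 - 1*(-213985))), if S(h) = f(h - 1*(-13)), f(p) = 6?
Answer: 10807266896941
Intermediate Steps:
S(h) = 6
(S(-718) - 1931627)*(-4559907 + (-1248999 - 1*(-213985))) = (6 - 1931627)*(-4559907 + (-1248999 - 1*(-213985))) = -1931621*(-4559907 + (-1248999 + 213985)) = -1931621*(-4559907 - 1035014) = -1931621*(-5594921) = 10807266896941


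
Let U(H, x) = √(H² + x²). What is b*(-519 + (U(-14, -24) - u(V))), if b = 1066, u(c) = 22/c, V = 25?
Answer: -13854802/25 + 2132*√193 ≈ -5.2457e+5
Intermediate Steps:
b*(-519 + (U(-14, -24) - u(V))) = 1066*(-519 + (√((-14)² + (-24)²) - 22/25)) = 1066*(-519 + (√(196 + 576) - 22/25)) = 1066*(-519 + (√772 - 1*22/25)) = 1066*(-519 + (2*√193 - 22/25)) = 1066*(-519 + (-22/25 + 2*√193)) = 1066*(-12997/25 + 2*√193) = -13854802/25 + 2132*√193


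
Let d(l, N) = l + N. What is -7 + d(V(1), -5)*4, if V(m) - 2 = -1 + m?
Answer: -19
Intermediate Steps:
V(m) = 1 + m (V(m) = 2 + (-1 + m) = 1 + m)
d(l, N) = N + l
-7 + d(V(1), -5)*4 = -7 + (-5 + (1 + 1))*4 = -7 + (-5 + 2)*4 = -7 - 3*4 = -7 - 12 = -19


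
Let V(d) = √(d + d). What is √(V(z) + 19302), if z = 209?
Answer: √(19302 + √418) ≈ 139.01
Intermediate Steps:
V(d) = √2*√d (V(d) = √(2*d) = √2*√d)
√(V(z) + 19302) = √(√2*√209 + 19302) = √(√418 + 19302) = √(19302 + √418)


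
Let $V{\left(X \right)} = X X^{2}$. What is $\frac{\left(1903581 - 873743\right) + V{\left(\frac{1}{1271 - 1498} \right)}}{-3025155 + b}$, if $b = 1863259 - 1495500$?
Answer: $- \frac{12046100562553}{31083781575868} \approx -0.38754$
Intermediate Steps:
$V{\left(X \right)} = X^{3}$
$b = 367759$ ($b = 1863259 - 1495500 = 367759$)
$\frac{\left(1903581 - 873743\right) + V{\left(\frac{1}{1271 - 1498} \right)}}{-3025155 + b} = \frac{\left(1903581 - 873743\right) + \left(\frac{1}{1271 - 1498}\right)^{3}}{-3025155 + 367759} = \frac{1029838 + \left(\frac{1}{-227}\right)^{3}}{-2657396} = \left(1029838 + \left(- \frac{1}{227}\right)^{3}\right) \left(- \frac{1}{2657396}\right) = \left(1029838 - \frac{1}{11697083}\right) \left(- \frac{1}{2657396}\right) = \frac{12046100562553}{11697083} \left(- \frac{1}{2657396}\right) = - \frac{12046100562553}{31083781575868}$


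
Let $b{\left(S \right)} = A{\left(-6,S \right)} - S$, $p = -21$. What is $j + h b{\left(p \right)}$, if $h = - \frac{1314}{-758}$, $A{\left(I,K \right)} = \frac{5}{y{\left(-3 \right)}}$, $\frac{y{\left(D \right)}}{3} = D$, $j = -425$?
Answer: $- \frac{147643}{379} \approx -389.56$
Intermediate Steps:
$y{\left(D \right)} = 3 D$
$A{\left(I,K \right)} = - \frac{5}{9}$ ($A{\left(I,K \right)} = \frac{5}{3 \left(-3\right)} = \frac{5}{-9} = 5 \left(- \frac{1}{9}\right) = - \frac{5}{9}$)
$b{\left(S \right)} = - \frac{5}{9} - S$
$h = \frac{657}{379}$ ($h = \left(-1314\right) \left(- \frac{1}{758}\right) = \frac{657}{379} \approx 1.7335$)
$j + h b{\left(p \right)} = -425 + \frac{657 \left(- \frac{5}{9} - -21\right)}{379} = -425 + \frac{657 \left(- \frac{5}{9} + 21\right)}{379} = -425 + \frac{657}{379} \cdot \frac{184}{9} = -425 + \frac{13432}{379} = - \frac{147643}{379}$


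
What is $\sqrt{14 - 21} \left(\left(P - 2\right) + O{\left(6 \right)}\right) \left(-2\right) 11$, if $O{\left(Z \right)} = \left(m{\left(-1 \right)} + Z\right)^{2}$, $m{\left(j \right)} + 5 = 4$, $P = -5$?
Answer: $- 396 i \sqrt{7} \approx - 1047.7 i$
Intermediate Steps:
$m{\left(j \right)} = -1$ ($m{\left(j \right)} = -5 + 4 = -1$)
$O{\left(Z \right)} = \left(-1 + Z\right)^{2}$
$\sqrt{14 - 21} \left(\left(P - 2\right) + O{\left(6 \right)}\right) \left(-2\right) 11 = \sqrt{14 - 21} \left(\left(-5 - 2\right) + \left(-1 + 6\right)^{2}\right) \left(-2\right) 11 = \sqrt{-7} \left(-7 + 5^{2}\right) \left(-2\right) 11 = i \sqrt{7} \left(-7 + 25\right) \left(-2\right) 11 = i \sqrt{7} \cdot 18 \left(-2\right) 11 = i \sqrt{7} \left(-36\right) 11 = - 36 i \sqrt{7} \cdot 11 = - 396 i \sqrt{7}$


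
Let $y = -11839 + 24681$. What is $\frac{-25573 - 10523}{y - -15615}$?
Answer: $- \frac{36096}{28457} \approx -1.2684$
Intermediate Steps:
$y = 12842$
$\frac{-25573 - 10523}{y - -15615} = \frac{-25573 - 10523}{12842 - -15615} = - \frac{36096}{12842 + 15615} = - \frac{36096}{28457}$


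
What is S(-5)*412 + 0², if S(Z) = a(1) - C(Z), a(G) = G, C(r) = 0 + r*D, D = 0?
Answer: 412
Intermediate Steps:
C(r) = 0 (C(r) = 0 + r*0 = 0 + 0 = 0)
S(Z) = 1 (S(Z) = 1 - 1*0 = 1 + 0 = 1)
S(-5)*412 + 0² = 1*412 + 0² = 412 + 0 = 412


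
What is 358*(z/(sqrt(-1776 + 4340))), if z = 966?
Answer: 172914*sqrt(641)/641 ≈ 6829.7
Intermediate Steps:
358*(z/(sqrt(-1776 + 4340))) = 358*(966/(sqrt(-1776 + 4340))) = 358*(966/(sqrt(2564))) = 358*(966/((2*sqrt(641)))) = 358*(966*(sqrt(641)/1282)) = 358*(483*sqrt(641)/641) = 172914*sqrt(641)/641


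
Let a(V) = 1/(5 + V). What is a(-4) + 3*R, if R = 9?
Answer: 28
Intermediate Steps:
a(-4) + 3*R = 1/(5 - 4) + 3*9 = 1/1 + 27 = 1 + 27 = 28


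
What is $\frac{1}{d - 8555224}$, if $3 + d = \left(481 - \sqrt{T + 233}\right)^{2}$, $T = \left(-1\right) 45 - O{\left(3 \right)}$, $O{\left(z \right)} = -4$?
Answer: $- \frac{1387279}{11547228528838} + \frac{1924 \sqrt{3}}{17320842793257} \approx -1.1995 \cdot 10^{-7}$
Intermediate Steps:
$T = -41$ ($T = \left(-1\right) 45 - -4 = -45 + 4 = -41$)
$d = -3 + \left(481 - 8 \sqrt{3}\right)^{2}$ ($d = -3 + \left(481 - \sqrt{-41 + 233}\right)^{2} = -3 + \left(481 - \sqrt{192}\right)^{2} = -3 + \left(481 - 8 \sqrt{3}\right)^{2} \approx 2.1822 \cdot 10^{5}$)
$\frac{1}{d - 8555224} = \frac{1}{\left(231550 - 7696 \sqrt{3}\right) - 8555224} = \frac{1}{-8323674 - 7696 \sqrt{3}}$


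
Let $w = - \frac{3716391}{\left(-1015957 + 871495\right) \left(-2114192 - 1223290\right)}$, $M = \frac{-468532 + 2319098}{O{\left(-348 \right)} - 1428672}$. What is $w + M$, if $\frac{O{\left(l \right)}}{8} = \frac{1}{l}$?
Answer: $- \frac{12937421289891780289}{9987874983199733124} \approx -1.2953$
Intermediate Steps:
$O{\left(l \right)} = \frac{8}{l}$
$M = - \frac{80499621}{62147233}$ ($M = \frac{-468532 + 2319098}{\frac{8}{-348} - 1428672} = \frac{1850566}{8 \left(- \frac{1}{348}\right) - 1428672} = \frac{1850566}{- \frac{2}{87} - 1428672} = \frac{1850566}{- \frac{124294466}{87}} = 1850566 \left(- \frac{87}{124294466}\right) = - \frac{80499621}{62147233} \approx -1.2953$)
$w = - \frac{1238797}{160713108228}$ ($w = - \frac{3716391}{\left(-144462\right) \left(-3337482\right)} = - \frac{3716391}{482139324684} = \left(-3716391\right) \frac{1}{482139324684} = - \frac{1238797}{160713108228} \approx -7.7081 \cdot 10^{-6}$)
$w + M = - \frac{1238797}{160713108228} - \frac{80499621}{62147233} = - \frac{12937421289891780289}{9987874983199733124}$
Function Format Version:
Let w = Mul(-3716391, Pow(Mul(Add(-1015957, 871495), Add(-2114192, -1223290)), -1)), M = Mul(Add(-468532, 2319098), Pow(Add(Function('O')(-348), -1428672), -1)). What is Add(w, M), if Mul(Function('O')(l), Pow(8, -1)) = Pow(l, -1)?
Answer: Rational(-12937421289891780289, 9987874983199733124) ≈ -1.2953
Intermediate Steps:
Function('O')(l) = Mul(8, Pow(l, -1))
M = Rational(-80499621, 62147233) (M = Mul(Add(-468532, 2319098), Pow(Add(Mul(8, Pow(-348, -1)), -1428672), -1)) = Mul(1850566, Pow(Add(Mul(8, Rational(-1, 348)), -1428672), -1)) = Mul(1850566, Pow(Add(Rational(-2, 87), -1428672), -1)) = Mul(1850566, Pow(Rational(-124294466, 87), -1)) = Mul(1850566, Rational(-87, 124294466)) = Rational(-80499621, 62147233) ≈ -1.2953)
w = Rational(-1238797, 160713108228) (w = Mul(-3716391, Pow(Mul(-144462, -3337482), -1)) = Mul(-3716391, Pow(482139324684, -1)) = Mul(-3716391, Rational(1, 482139324684)) = Rational(-1238797, 160713108228) ≈ -7.7081e-6)
Add(w, M) = Add(Rational(-1238797, 160713108228), Rational(-80499621, 62147233)) = Rational(-12937421289891780289, 9987874983199733124)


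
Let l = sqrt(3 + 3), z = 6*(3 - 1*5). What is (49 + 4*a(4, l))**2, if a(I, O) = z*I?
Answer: 20449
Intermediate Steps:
z = -12 (z = 6*(3 - 5) = 6*(-2) = -12)
l = sqrt(6) ≈ 2.4495
a(I, O) = -12*I
(49 + 4*a(4, l))**2 = (49 + 4*(-12*4))**2 = (49 + 4*(-48))**2 = (49 - 192)**2 = (-143)**2 = 20449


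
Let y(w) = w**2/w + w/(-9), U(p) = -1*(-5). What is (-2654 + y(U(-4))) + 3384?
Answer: 6610/9 ≈ 734.44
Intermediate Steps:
U(p) = 5
y(w) = 8*w/9 (y(w) = w + w*(-1/9) = w - w/9 = 8*w/9)
(-2654 + y(U(-4))) + 3384 = (-2654 + (8/9)*5) + 3384 = (-2654 + 40/9) + 3384 = -23846/9 + 3384 = 6610/9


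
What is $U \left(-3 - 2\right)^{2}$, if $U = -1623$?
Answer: $-40575$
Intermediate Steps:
$U \left(-3 - 2\right)^{2} = - 1623 \left(-3 - 2\right)^{2} = - 1623 \left(-5\right)^{2} = \left(-1623\right) 25 = -40575$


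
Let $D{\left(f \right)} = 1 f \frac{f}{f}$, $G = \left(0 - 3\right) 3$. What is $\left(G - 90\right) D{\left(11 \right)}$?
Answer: $-1089$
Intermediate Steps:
$G = -9$ ($G = \left(-3\right) 3 = -9$)
$D{\left(f \right)} = f$ ($D{\left(f \right)} = f 1 = f$)
$\left(G - 90\right) D{\left(11 \right)} = \left(-9 - 90\right) 11 = \left(-99\right) 11 = -1089$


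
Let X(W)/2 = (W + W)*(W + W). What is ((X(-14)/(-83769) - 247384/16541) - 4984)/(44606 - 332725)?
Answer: 58207514480/3354826231029 ≈ 0.017350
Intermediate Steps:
X(W) = 8*W**2 (X(W) = 2*((W + W)*(W + W)) = 2*((2*W)*(2*W)) = 2*(4*W**2) = 8*W**2)
((X(-14)/(-83769) - 247384/16541) - 4984)/(44606 - 332725) = (((8*(-14)**2)/(-83769) - 247384/16541) - 4984)/(44606 - 332725) = (((8*196)*(-1/83769) - 247384*1/16541) - 4984)/(-288119) = ((1568*(-1/83769) - 14552/973) - 4984)*(-1/288119) = ((-224/11967 - 14552/973) - 4984)*(-1/288119) = (-174361736/11643891 - 4984)*(-1/288119) = -58207514480/11643891*(-1/288119) = 58207514480/3354826231029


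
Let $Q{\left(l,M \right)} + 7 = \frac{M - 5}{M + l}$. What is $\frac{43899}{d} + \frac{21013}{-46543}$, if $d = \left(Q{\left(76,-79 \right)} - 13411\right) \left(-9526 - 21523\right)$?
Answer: $- \frac{143180816693}{317214281930} \approx -0.45137$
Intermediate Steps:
$Q{\left(l,M \right)} = -7 + \frac{-5 + M}{M + l}$ ($Q{\left(l,M \right)} = -7 + \frac{M - 5}{M + l} = -7 + \frac{-5 + M}{M + l}$)
$d = 415746110$ ($d = \left(\frac{-5 - 532 - -474}{-79 + 76} - 13411\right) \left(-9526 - 21523\right) = \left(\frac{-5 - 532 + 474}{-3} - 13411\right) \left(-31049\right) = \left(\left(- \frac{1}{3}\right) \left(-63\right) - 13411\right) \left(-31049\right) = \left(21 - 13411\right) \left(-31049\right) = \left(-13390\right) \left(-31049\right) = 415746110$)
$\frac{43899}{d} + \frac{21013}{-46543} = \frac{43899}{415746110} + \frac{21013}{-46543} = 43899 \cdot \frac{1}{415746110} + 21013 \left(- \frac{1}{46543}\right) = \frac{43899}{415746110} - \frac{21013}{46543} = - \frac{143180816693}{317214281930}$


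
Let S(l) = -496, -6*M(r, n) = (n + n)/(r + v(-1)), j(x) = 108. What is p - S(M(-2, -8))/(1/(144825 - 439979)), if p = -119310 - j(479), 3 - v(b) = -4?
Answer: -146515802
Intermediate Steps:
v(b) = 7 (v(b) = 3 - 1*(-4) = 3 + 4 = 7)
M(r, n) = -n/(3*(7 + r)) (M(r, n) = -(n + n)/(6*(r + 7)) = -2*n/(6*(7 + r)) = -n/(3*(7 + r)))
p = -119418 (p = -119310 - 1*108 = -119310 - 108 = -119418)
p - S(M(-2, -8))/(1/(144825 - 439979)) = -119418 - (-496)/(1/(144825 - 439979)) = -119418 - (-496)/(1/(-295154)) = -119418 - (-496)/(-1/295154) = -119418 - (-496)*(-295154) = -119418 - 1*146396384 = -119418 - 146396384 = -146515802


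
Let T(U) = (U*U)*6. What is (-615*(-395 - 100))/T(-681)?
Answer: 11275/103058 ≈ 0.10940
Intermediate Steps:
T(U) = 6*U² (T(U) = U²*6 = 6*U²)
(-615*(-395 - 100))/T(-681) = (-615*(-395 - 100))/((6*(-681)²)) = (-615*(-495))/((6*463761)) = 304425/2782566 = 304425*(1/2782566) = 11275/103058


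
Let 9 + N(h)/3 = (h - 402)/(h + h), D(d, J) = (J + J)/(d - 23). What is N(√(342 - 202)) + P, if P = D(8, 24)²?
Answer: -763/50 - 603*√35/70 ≈ -66.223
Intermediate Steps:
D(d, J) = 2*J/(-23 + d) (D(d, J) = (2*J)/(-23 + d) = 2*J/(-23 + d))
N(h) = -27 + 3*(-402 + h)/(2*h) (N(h) = -27 + 3*((h - 402)/(h + h)) = -27 + 3*((-402 + h)/((2*h))) = -27 + 3*((-402 + h)*(1/(2*h))) = -27 + 3*((-402 + h)/(2*h)) = -27 + 3*(-402 + h)/(2*h))
P = 256/25 (P = (2*24/(-23 + 8))² = (2*24/(-15))² = (2*24*(-1/15))² = (-16/5)² = 256/25 ≈ 10.240)
N(√(342 - 202)) + P = (-51/2 - 603/√(342 - 202)) + 256/25 = (-51/2 - 603*√35/70) + 256/25 = -763/50 - 603*√35/70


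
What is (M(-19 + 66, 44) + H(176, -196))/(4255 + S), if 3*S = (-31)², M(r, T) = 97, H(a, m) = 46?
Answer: 429/13726 ≈ 0.031255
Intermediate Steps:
S = 961/3 (S = (⅓)*(-31)² = (⅓)*961 = 961/3 ≈ 320.33)
(M(-19 + 66, 44) + H(176, -196))/(4255 + S) = (97 + 46)/(4255 + 961/3) = 143/(13726/3) = 143*(3/13726) = 429/13726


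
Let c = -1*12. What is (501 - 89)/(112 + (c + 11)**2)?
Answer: 412/113 ≈ 3.6460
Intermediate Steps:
c = -12
(501 - 89)/(112 + (c + 11)**2) = (501 - 89)/(112 + (-12 + 11)**2) = 412/(112 + (-1)**2) = 412/(112 + 1) = 412/113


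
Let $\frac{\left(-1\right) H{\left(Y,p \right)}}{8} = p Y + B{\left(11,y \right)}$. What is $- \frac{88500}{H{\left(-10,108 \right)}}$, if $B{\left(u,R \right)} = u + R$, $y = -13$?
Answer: $- \frac{22125}{2164} \approx -10.224$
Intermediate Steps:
$B{\left(u,R \right)} = R + u$
$H{\left(Y,p \right)} = 16 - 8 Y p$ ($H{\left(Y,p \right)} = - 8 \left(p Y + \left(-13 + 11\right)\right) = - 8 \left(Y p - 2\right) = - 8 \left(-2 + Y p\right) = 16 - 8 Y p$)
$- \frac{88500}{H{\left(-10,108 \right)}} = - \frac{88500}{16 - \left(-80\right) 108} = - \frac{88500}{16 + 8640} = - \frac{88500}{8656} = \left(-88500\right) \frac{1}{8656} = - \frac{22125}{2164}$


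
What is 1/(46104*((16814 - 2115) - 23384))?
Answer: -1/400413240 ≈ -2.4974e-9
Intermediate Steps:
1/(46104*((16814 - 2115) - 23384)) = 1/(46104*(14699 - 23384)) = (1/46104)/(-8685) = (1/46104)*(-1/8685) = -1/400413240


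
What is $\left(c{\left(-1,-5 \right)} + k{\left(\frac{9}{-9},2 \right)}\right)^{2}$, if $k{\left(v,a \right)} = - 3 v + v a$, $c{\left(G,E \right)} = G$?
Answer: $0$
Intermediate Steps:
$k{\left(v,a \right)} = - 3 v + a v$
$\left(c{\left(-1,-5 \right)} + k{\left(\frac{9}{-9},2 \right)}\right)^{2} = \left(-1 + \frac{9}{-9} \left(-3 + 2\right)\right)^{2} = \left(-1 + 9 \left(- \frac{1}{9}\right) \left(-1\right)\right)^{2} = \left(-1 - -1\right)^{2} = \left(-1 + 1\right)^{2} = 0^{2} = 0$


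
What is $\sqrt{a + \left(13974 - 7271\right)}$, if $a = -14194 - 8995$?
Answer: $i \sqrt{16486} \approx 128.4 i$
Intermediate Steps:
$a = -23189$ ($a = -14194 - 8995 = -23189$)
$\sqrt{a + \left(13974 - 7271\right)} = \sqrt{-23189 + \left(13974 - 7271\right)} = \sqrt{-23189 + 6703} = \sqrt{-16486} = i \sqrt{16486}$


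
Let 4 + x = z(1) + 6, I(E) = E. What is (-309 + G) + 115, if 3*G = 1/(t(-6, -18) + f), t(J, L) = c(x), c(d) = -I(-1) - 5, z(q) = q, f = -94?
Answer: -57037/294 ≈ -194.00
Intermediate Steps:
x = 3 (x = -4 + (1 + 6) = -4 + 7 = 3)
c(d) = -4 (c(d) = -1*(-1) - 5 = 1 - 5 = -4)
t(J, L) = -4
G = -1/294 (G = 1/(3*(-4 - 94)) = (⅓)/(-98) = (⅓)*(-1/98) = -1/294 ≈ -0.0034014)
(-309 + G) + 115 = (-309 - 1/294) + 115 = -90847/294 + 115 = -57037/294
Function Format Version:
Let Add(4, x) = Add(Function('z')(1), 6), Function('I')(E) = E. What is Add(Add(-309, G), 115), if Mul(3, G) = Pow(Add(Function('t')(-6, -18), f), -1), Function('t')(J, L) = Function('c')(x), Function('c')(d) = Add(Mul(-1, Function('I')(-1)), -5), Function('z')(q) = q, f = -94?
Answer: Rational(-57037, 294) ≈ -194.00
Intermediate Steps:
x = 3 (x = Add(-4, Add(1, 6)) = Add(-4, 7) = 3)
Function('c')(d) = -4 (Function('c')(d) = Add(Mul(-1, -1), -5) = Add(1, -5) = -4)
Function('t')(J, L) = -4
G = Rational(-1, 294) (G = Mul(Rational(1, 3), Pow(Add(-4, -94), -1)) = Mul(Rational(1, 3), Pow(-98, -1)) = Mul(Rational(1, 3), Rational(-1, 98)) = Rational(-1, 294) ≈ -0.0034014)
Add(Add(-309, G), 115) = Add(Add(-309, Rational(-1, 294)), 115) = Add(Rational(-90847, 294), 115) = Rational(-57037, 294)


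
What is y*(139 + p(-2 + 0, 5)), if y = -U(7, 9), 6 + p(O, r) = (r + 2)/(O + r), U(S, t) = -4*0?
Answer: 0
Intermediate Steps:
U(S, t) = 0
p(O, r) = -6 + (2 + r)/(O + r) (p(O, r) = -6 + (r + 2)/(O + r) = -6 + (2 + r)/(O + r))
y = 0 (y = -1*0 = 0)
y*(139 + p(-2 + 0, 5)) = 0*(139 + (2 - 6*(-2 + 0) - 5*5)/((-2 + 0) + 5)) = 0*(139 + (2 - 6*(-2) - 25)/(-2 + 5)) = 0*(139 + (2 + 12 - 25)/3) = 0*(139 + (1/3)*(-11)) = 0*(139 - 11/3) = 0*(406/3) = 0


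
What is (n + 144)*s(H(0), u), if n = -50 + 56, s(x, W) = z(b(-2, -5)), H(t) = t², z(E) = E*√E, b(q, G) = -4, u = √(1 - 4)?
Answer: -1200*I ≈ -1200.0*I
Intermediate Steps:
u = I*√3 (u = √(-3) = I*√3 ≈ 1.732*I)
z(E) = E^(3/2)
s(x, W) = -8*I (s(x, W) = (-4)^(3/2) = -8*I)
n = 6
(n + 144)*s(H(0), u) = (6 + 144)*(-8*I) = 150*(-8*I) = -1200*I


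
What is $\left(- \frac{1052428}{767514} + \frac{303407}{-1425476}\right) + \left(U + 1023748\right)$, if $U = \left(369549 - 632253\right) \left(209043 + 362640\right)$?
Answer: $- \frac{6319633182560633885527}{42079722564} \approx -1.5018 \cdot 10^{11}$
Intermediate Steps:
$U = -150183410832$ ($U = \left(-262704\right) 571683 = -150183410832$)
$\left(- \frac{1052428}{767514} + \frac{303407}{-1425476}\right) + \left(U + 1023748\right) = \left(- \frac{1052428}{767514} + \frac{303407}{-1425476}\right) + \left(-150183410832 + 1023748\right) = \left(\left(-1052428\right) \frac{1}{767514} + 303407 \left(- \frac{1}{1425476}\right)\right) - 150182387084 = \left(- \frac{526214}{383757} - \frac{23339}{109652}\right) - 150182387084 = - \frac{66656922151}{42079722564} - 150182387084 = - \frac{6319633182560633885527}{42079722564}$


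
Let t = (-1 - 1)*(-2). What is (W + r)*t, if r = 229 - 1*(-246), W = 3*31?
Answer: 2272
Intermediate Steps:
t = 4 (t = -2*(-2) = 4)
W = 93
r = 475 (r = 229 + 246 = 475)
(W + r)*t = (93 + 475)*4 = 568*4 = 2272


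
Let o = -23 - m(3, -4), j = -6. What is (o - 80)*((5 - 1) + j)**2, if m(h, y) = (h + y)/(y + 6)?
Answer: -410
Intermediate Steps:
m(h, y) = (h + y)/(6 + y)
o = -45/2 (o = -23 - (3 - 4)/(6 - 4) = -23 - (-1)/2 = -23 - 1*(-1/2) = -23 + 1/2 = -45/2 ≈ -22.500)
(o - 80)*((5 - 1) + j)**2 = (-45/2 - 80)*((5 - 1) - 6)**2 = -205*(4 - 6)**2/2 = -205/2*(-2)**2 = -205/2*4 = -410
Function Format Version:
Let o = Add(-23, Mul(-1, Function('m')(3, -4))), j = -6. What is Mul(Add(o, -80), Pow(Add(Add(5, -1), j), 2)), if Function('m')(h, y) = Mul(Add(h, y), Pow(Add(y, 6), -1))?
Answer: -410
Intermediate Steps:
Function('m')(h, y) = Mul(Pow(Add(6, y), -1), Add(h, y)) (Function('m')(h, y) = Mul(Add(h, y), Pow(Add(6, y), -1)) = Mul(Pow(Add(6, y), -1), Add(h, y)))
o = Rational(-45, 2) (o = Add(-23, Mul(-1, Mul(Pow(Add(6, -4), -1), Add(3, -4)))) = Add(-23, Mul(-1, Mul(Pow(2, -1), -1))) = Add(-23, Mul(-1, Mul(Rational(1, 2), -1))) = Add(-23, Mul(-1, Rational(-1, 2))) = Add(-23, Rational(1, 2)) = Rational(-45, 2) ≈ -22.500)
Mul(Add(o, -80), Pow(Add(Add(5, -1), j), 2)) = Mul(Add(Rational(-45, 2), -80), Pow(Add(Add(5, -1), -6), 2)) = Mul(Rational(-205, 2), Pow(Add(4, -6), 2)) = Mul(Rational(-205, 2), Pow(-2, 2)) = Mul(Rational(-205, 2), 4) = -410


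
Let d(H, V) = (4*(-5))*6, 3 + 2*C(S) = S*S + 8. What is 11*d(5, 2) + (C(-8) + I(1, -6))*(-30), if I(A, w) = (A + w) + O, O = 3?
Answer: -2295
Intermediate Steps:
C(S) = 5/2 + S²/2 (C(S) = -3/2 + (S*S + 8)/2 = -3/2 + (S² + 8)/2 = -3/2 + (8 + S²)/2 = -3/2 + (4 + S²/2) = 5/2 + S²/2)
d(H, V) = -120 (d(H, V) = -20*6 = -120)
I(A, w) = 3 + A + w (I(A, w) = (A + w) + 3 = 3 + A + w)
11*d(5, 2) + (C(-8) + I(1, -6))*(-30) = 11*(-120) + ((5/2 + (½)*(-8)²) + (3 + 1 - 6))*(-30) = -1320 + ((5/2 + (½)*64) - 2)*(-30) = -1320 + ((5/2 + 32) - 2)*(-30) = -1320 + (69/2 - 2)*(-30) = -1320 + (65/2)*(-30) = -1320 - 975 = -2295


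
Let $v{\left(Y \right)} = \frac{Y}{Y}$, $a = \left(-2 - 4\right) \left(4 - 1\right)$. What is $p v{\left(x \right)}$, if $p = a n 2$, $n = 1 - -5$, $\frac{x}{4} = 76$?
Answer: $-216$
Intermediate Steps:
$x = 304$ ($x = 4 \cdot 76 = 304$)
$n = 6$ ($n = 1 + 5 = 6$)
$a = -18$ ($a = \left(-6\right) 3 = -18$)
$p = -216$ ($p = \left(-18\right) 6 \cdot 2 = \left(-108\right) 2 = -216$)
$v{\left(Y \right)} = 1$
$p v{\left(x \right)} = \left(-216\right) 1 = -216$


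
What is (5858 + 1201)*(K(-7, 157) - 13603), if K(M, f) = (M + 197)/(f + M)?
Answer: -480073178/5 ≈ -9.6015e+7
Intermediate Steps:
K(M, f) = (197 + M)/(M + f)
(5858 + 1201)*(K(-7, 157) - 13603) = (5858 + 1201)*((197 - 7)/(-7 + 157) - 13603) = 7059*(190/150 - 13603) = 7059*((1/150)*190 - 13603) = 7059*(19/15 - 13603) = 7059*(-204026/15) = -480073178/5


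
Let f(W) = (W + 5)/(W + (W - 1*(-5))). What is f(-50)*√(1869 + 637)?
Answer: 9*√2506/19 ≈ 23.713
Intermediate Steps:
f(W) = (5 + W)/(5 + 2*W) (f(W) = (5 + W)/(W + (W + 5)) = (5 + W)/(W + (5 + W)) = (5 + W)/(5 + 2*W))
f(-50)*√(1869 + 637) = ((5 - 50)/(5 + 2*(-50)))*√(1869 + 637) = (-45/(5 - 100))*√2506 = (-45/(-95))*√2506 = (-1/95*(-45))*√2506 = 9*√2506/19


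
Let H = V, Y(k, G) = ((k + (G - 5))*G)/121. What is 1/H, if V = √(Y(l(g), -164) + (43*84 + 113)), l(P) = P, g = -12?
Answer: 11*√480409/480409 ≈ 0.015870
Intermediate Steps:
Y(k, G) = G*(-5 + G + k)/121 (Y(k, G) = ((k + (-5 + G))*G)*(1/121) = ((-5 + G + k)*G)*(1/121) = (G*(-5 + G + k))*(1/121) = G*(-5 + G + k)/121)
V = √480409/11 (V = √((1/121)*(-164)*(-5 - 164 - 12) + (43*84 + 113)) = √((1/121)*(-164)*(-181) + (3612 + 113)) = √(29684/121 + 3725) = √(480409/121) = √480409/11 ≈ 63.010)
H = √480409/11 ≈ 63.010
1/H = 1/(√480409/11) = 11*√480409/480409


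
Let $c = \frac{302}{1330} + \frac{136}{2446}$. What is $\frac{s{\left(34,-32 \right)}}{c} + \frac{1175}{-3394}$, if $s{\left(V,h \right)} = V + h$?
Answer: $\frac{5250522185}{780256842} \approx 6.7292$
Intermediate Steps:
$c = \frac{229893}{813295}$ ($c = 302 \cdot \frac{1}{1330} + 136 \cdot \frac{1}{2446} = \frac{151}{665} + \frac{68}{1223} = \frac{229893}{813295} \approx 0.28267$)
$\frac{s{\left(34,-32 \right)}}{c} + \frac{1175}{-3394} = \frac{34 - 32}{\frac{229893}{813295}} + \frac{1175}{-3394} = 2 \cdot \frac{813295}{229893} + 1175 \left(- \frac{1}{3394}\right) = \frac{1626590}{229893} - \frac{1175}{3394} = \frac{5250522185}{780256842}$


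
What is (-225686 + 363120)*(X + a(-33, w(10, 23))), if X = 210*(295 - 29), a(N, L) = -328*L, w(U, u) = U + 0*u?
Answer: 7226279720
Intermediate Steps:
w(U, u) = U (w(U, u) = U + 0 = U)
X = 55860 (X = 210*266 = 55860)
(-225686 + 363120)*(X + a(-33, w(10, 23))) = (-225686 + 363120)*(55860 - 328*10) = 137434*(55860 - 3280) = 137434*52580 = 7226279720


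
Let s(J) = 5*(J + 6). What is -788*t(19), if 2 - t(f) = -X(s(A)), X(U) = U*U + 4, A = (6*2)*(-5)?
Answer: -57449928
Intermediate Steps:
A = -60 (A = 12*(-5) = -60)
s(J) = 30 + 5*J (s(J) = 5*(6 + J) = 30 + 5*J)
X(U) = 4 + U² (X(U) = U² + 4 = 4 + U²)
t(f) = 72906 (t(f) = 2 - (-1)*(4 + (30 + 5*(-60))²) = 2 - (-1)*(4 + (30 - 300)²) = 2 - (-1)*(4 + (-270)²) = 2 - (-1)*(4 + 72900) = 2 - (-1)*72904 = 2 - 1*(-72904) = 2 + 72904 = 72906)
-788*t(19) = -788*72906 = -57449928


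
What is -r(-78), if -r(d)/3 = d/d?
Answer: 3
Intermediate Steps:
r(d) = -3 (r(d) = -3*d/d = -3*1 = -3)
-r(-78) = -1*(-3) = 3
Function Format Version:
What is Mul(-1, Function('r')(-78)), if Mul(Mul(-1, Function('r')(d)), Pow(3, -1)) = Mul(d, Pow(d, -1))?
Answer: 3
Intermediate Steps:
Function('r')(d) = -3 (Function('r')(d) = Mul(-3, Mul(d, Pow(d, -1))) = Mul(-3, 1) = -3)
Mul(-1, Function('r')(-78)) = Mul(-1, -3) = 3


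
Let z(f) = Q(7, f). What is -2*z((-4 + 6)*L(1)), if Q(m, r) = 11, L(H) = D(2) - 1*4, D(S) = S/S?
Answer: -22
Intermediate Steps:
D(S) = 1
L(H) = -3 (L(H) = 1 - 1*4 = 1 - 4 = -3)
z(f) = 11
-2*z((-4 + 6)*L(1)) = -2*11 = -22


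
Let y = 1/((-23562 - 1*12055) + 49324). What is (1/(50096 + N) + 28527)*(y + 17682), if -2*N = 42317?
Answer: 16005929468225249/31731705 ≈ 5.0441e+8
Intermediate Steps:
N = -42317/2 (N = -½*42317 = -42317/2 ≈ -21159.)
y = 1/13707 (y = 1/((-23562 - 12055) + 49324) = 1/(-35617 + 49324) = 1/13707 ≈ 7.2955e-5)
(1/(50096 + N) + 28527)*(y + 17682) = (1/(50096 - 42317/2) + 28527)*(1/13707 + 17682) = (1/(57875/2) + 28527)*(242367175/13707) = (2/57875 + 28527)*(242367175/13707) = (1651000127/57875)*(242367175/13707) = 16005929468225249/31731705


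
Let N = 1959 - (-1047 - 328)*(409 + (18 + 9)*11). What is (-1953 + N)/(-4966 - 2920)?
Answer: -485378/3943 ≈ -123.10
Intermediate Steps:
N = 972709 (N = 1959 - (-1375)*(409 + 27*11) = 1959 - (-1375)*(409 + 297) = 1959 - (-1375)*706 = 1959 - 1*(-970750) = 1959 + 970750 = 972709)
(-1953 + N)/(-4966 - 2920) = (-1953 + 972709)/(-4966 - 2920) = 970756/(-7886) = 970756*(-1/7886) = -485378/3943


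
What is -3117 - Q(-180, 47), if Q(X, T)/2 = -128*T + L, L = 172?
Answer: 8571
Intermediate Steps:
Q(X, T) = 344 - 256*T (Q(X, T) = 2*(-128*T + 172) = 2*(172 - 128*T) = 344 - 256*T)
-3117 - Q(-180, 47) = -3117 - (344 - 256*47) = -3117 - (344 - 12032) = -3117 - 1*(-11688) = -3117 + 11688 = 8571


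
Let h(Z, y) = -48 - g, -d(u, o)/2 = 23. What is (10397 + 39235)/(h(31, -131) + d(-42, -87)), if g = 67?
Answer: -49632/161 ≈ -308.27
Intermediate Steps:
d(u, o) = -46 (d(u, o) = -2*23 = -46)
h(Z, y) = -115 (h(Z, y) = -48 - 1*67 = -48 - 67 = -115)
(10397 + 39235)/(h(31, -131) + d(-42, -87)) = (10397 + 39235)/(-115 - 46) = 49632/(-161) = 49632*(-1/161) = -49632/161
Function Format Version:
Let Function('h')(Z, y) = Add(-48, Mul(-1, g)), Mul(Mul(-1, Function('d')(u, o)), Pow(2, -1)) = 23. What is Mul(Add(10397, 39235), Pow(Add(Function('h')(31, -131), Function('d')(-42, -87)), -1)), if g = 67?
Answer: Rational(-49632, 161) ≈ -308.27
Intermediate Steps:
Function('d')(u, o) = -46 (Function('d')(u, o) = Mul(-2, 23) = -46)
Function('h')(Z, y) = -115 (Function('h')(Z, y) = Add(-48, Mul(-1, 67)) = Add(-48, -67) = -115)
Mul(Add(10397, 39235), Pow(Add(Function('h')(31, -131), Function('d')(-42, -87)), -1)) = Mul(Add(10397, 39235), Pow(Add(-115, -46), -1)) = Mul(49632, Pow(-161, -1)) = Mul(49632, Rational(-1, 161)) = Rational(-49632, 161)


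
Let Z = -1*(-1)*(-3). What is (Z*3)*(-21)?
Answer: 189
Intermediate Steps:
Z = -3 (Z = 1*(-3) = -3)
(Z*3)*(-21) = -3*3*(-21) = -9*(-21) = 189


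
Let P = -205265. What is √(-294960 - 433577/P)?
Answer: I*√12427673119383095/205265 ≈ 543.1*I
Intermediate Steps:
√(-294960 - 433577/P) = √(-294960 - 433577/(-205265)) = √(-294960 - 433577*(-1/205265)) = √(-294960 + 433577/205265) = √(-60544530823/205265) = I*√12427673119383095/205265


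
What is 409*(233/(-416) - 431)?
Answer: -73427361/416 ≈ -1.7651e+5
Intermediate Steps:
409*(233/(-416) - 431) = 409*(233*(-1/416) - 431) = 409*(-233/416 - 431) = 409*(-179529/416) = -73427361/416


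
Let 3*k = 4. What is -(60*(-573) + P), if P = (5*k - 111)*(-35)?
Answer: 92185/3 ≈ 30728.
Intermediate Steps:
k = 4/3 (k = (1/3)*4 = 4/3 ≈ 1.3333)
P = 10955/3 (P = (5*(4/3) - 111)*(-35) = (20/3 - 111)*(-35) = -313/3*(-35) = 10955/3 ≈ 3651.7)
-(60*(-573) + P) = -(60*(-573) + 10955/3) = -(-34380 + 10955/3) = -1*(-92185/3) = 92185/3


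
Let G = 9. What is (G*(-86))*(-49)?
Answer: 37926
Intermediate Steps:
(G*(-86))*(-49) = (9*(-86))*(-49) = -774*(-49) = 37926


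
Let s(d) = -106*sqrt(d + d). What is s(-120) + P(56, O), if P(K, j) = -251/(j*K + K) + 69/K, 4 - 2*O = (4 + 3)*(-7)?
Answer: 3293/3080 - 424*I*sqrt(15) ≈ 1.0692 - 1642.1*I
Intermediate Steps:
O = 53/2 (O = 2 - (4 + 3)*(-7)/2 = 2 - 7*(-7)/2 = 2 - 1/2*(-49) = 2 + 49/2 = 53/2 ≈ 26.500)
s(d) = -106*sqrt(2)*sqrt(d)
P(K, j) = -251/(K + K*j) + 69/K (P(K, j) = -251/(K*j + K) + 69/K = -251/(K + K*j) + 69/K)
s(-120) + P(56, O) = -106*sqrt(2)*sqrt(-120) + (-182 + 69*(53/2))/(56*(1 + 53/2)) = -106*sqrt(2)*2*I*sqrt(30) + (-182 + 3657/2)/(56*(55/2)) = -424*I*sqrt(15) + (1/56)*(2/55)*(3293/2) = -424*I*sqrt(15) + 3293/3080 = 3293/3080 - 424*I*sqrt(15)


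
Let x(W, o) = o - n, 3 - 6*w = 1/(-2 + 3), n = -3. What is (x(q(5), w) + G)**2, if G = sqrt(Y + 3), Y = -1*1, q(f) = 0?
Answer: 118/9 + 20*sqrt(2)/3 ≈ 22.539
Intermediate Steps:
Y = -1
w = 1/3 (w = 1/2 - 1/(6*(-2 + 3)) = 1/2 - 1/6/1 = 1/2 - 1/6*1 = 1/2 - 1/6 = 1/3 ≈ 0.33333)
x(W, o) = 3 + o (x(W, o) = o - 1*(-3) = o + 3 = 3 + o)
G = sqrt(2) (G = sqrt(-1 + 3) = sqrt(2) ≈ 1.4142)
(x(q(5), w) + G)**2 = ((3 + 1/3) + sqrt(2))**2 = (10/3 + sqrt(2))**2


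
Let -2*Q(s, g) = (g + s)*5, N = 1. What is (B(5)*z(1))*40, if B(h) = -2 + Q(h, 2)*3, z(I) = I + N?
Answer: -4360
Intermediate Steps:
z(I) = 1 + I (z(I) = I + 1 = 1 + I)
Q(s, g) = -5*g/2 - 5*s/2 (Q(s, g) = -(g + s)*5/2 = -(5*g + 5*s)/2 = -5*g/2 - 5*s/2)
B(h) = -17 - 15*h/2 (B(h) = -2 + (-5/2*2 - 5*h/2)*3 = -2 + (-5 - 5*h/2)*3 = -2 + (-15 - 15*h/2) = -17 - 15*h/2)
(B(5)*z(1))*40 = ((-17 - 15/2*5)*(1 + 1))*40 = ((-17 - 75/2)*2)*40 = -109/2*2*40 = -109*40 = -4360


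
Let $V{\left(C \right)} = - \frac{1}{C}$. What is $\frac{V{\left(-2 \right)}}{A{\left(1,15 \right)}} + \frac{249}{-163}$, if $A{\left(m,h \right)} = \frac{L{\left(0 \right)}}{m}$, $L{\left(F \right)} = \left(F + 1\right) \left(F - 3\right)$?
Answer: $- \frac{1657}{978} \approx -1.6943$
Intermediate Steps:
$L{\left(F \right)} = \left(1 + F\right) \left(-3 + F\right)$
$A{\left(m,h \right)} = - \frac{3}{m}$ ($A{\left(m,h \right)} = \frac{-3 + 0^{2} - 0}{m} = \frac{-3 + 0 + 0}{m} = - \frac{3}{m}$)
$\frac{V{\left(-2 \right)}}{A{\left(1,15 \right)}} + \frac{249}{-163} = \frac{\left(-1\right) \frac{1}{-2}}{\left(-3\right) 1^{-1}} + \frac{249}{-163} = \frac{\left(-1\right) \left(- \frac{1}{2}\right)}{\left(-3\right) 1} + 249 \left(- \frac{1}{163}\right) = \frac{1}{2 \left(-3\right)} - \frac{249}{163} = \frac{1}{2} \left(- \frac{1}{3}\right) - \frac{249}{163} = - \frac{1}{6} - \frac{249}{163} = - \frac{1657}{978}$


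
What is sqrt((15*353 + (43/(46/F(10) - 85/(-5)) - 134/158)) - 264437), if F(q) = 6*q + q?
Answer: I*sqrt(617683896439170)/48822 ≈ 509.06*I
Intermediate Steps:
F(q) = 7*q
sqrt((15*353 + (43/(46/F(10) - 85/(-5)) - 134/158)) - 264437) = sqrt((15*353 + (43/(46/((7*10)) - 85/(-5)) - 134/158)) - 264437) = sqrt((5295 + (43/(46/70 - 85*(-1/5)) - 134*1/158)) - 264437) = sqrt((5295 + (43/(46*(1/70) + 17) - 67/79)) - 264437) = sqrt((5295 + (43/(23/35 + 17) - 67/79)) - 264437) = sqrt((5295 + (43/(618/35) - 67/79)) - 264437) = sqrt((5295 + (43*(35/618) - 67/79)) - 264437) = sqrt((5295 + (1505/618 - 67/79)) - 264437) = sqrt((5295 + 77489/48822) - 264437) = sqrt(258589979/48822 - 264437) = sqrt(-12651753235/48822) = I*sqrt(617683896439170)/48822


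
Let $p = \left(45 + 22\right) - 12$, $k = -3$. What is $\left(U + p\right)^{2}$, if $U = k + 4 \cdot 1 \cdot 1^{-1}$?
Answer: $3136$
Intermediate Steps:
$p = 55$ ($p = 67 - 12 = 55$)
$U = 1$ ($U = -3 + 4 \cdot 1 \cdot 1^{-1} = -3 + 4 \cdot 1 \cdot 1 = -3 + 4 \cdot 1 = -3 + 4 = 1$)
$\left(U + p\right)^{2} = \left(1 + 55\right)^{2} = 56^{2} = 3136$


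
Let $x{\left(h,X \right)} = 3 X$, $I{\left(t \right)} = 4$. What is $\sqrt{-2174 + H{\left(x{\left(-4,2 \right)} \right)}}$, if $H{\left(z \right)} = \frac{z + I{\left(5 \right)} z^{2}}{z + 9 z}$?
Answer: $\frac{i \sqrt{8686}}{2} \approx 46.599 i$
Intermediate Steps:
$H{\left(z \right)} = \frac{z + 4 z^{2}}{10 z}$ ($H{\left(z \right)} = \frac{z + 4 z^{2}}{z + 9 z} = \frac{z + 4 z^{2}}{10 z}$)
$\sqrt{-2174 + H{\left(x{\left(-4,2 \right)} \right)}} = \sqrt{-2174 + \left(\frac{1}{10} + \frac{2 \cdot 3 \cdot 2}{5}\right)} = \sqrt{-2174 + \left(\frac{1}{10} + \frac{2}{5} \cdot 6\right)} = \sqrt{-2174 + \left(\frac{1}{10} + \frac{12}{5}\right)} = \sqrt{-2174 + \frac{5}{2}} = \sqrt{- \frac{4343}{2}} = \frac{i \sqrt{8686}}{2}$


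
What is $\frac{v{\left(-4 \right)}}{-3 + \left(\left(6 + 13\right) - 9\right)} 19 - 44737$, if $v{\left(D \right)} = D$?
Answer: $- \frac{313235}{7} \approx -44748.0$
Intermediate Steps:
$\frac{v{\left(-4 \right)}}{-3 + \left(\left(6 + 13\right) - 9\right)} 19 - 44737 = \frac{1}{-3 + \left(\left(6 + 13\right) - 9\right)} \left(-4\right) 19 - 44737 = \frac{1}{-3 + \left(19 - 9\right)} \left(-4\right) 19 - 44737 = \frac{1}{-3 + 10} \left(-4\right) 19 - 44737 = \frac{1}{7} \left(-4\right) 19 - 44737 = \left(- \frac{4}{7}\right) 19 - 44737 = - \frac{76}{7} - 44737 = - \frac{313235}{7}$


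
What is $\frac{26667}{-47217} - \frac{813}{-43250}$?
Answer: $- \frac{371653443}{680711750} \approx -0.54598$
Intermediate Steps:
$\frac{26667}{-47217} - \frac{813}{-43250} = 26667 \left(- \frac{1}{47217}\right) - - \frac{813}{43250} = - \frac{8889}{15739} + \frac{813}{43250} = - \frac{371653443}{680711750}$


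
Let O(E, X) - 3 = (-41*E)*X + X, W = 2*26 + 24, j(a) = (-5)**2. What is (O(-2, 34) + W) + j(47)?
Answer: 2926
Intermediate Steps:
j(a) = 25
W = 76 (W = 52 + 24 = 76)
O(E, X) = 3 + X - 41*E*X (O(E, X) = 3 + ((-41*E)*X + X) = 3 + (-41*E*X + X) = 3 + (X - 41*E*X) = 3 + X - 41*E*X)
(O(-2, 34) + W) + j(47) = ((3 + 34 - 41*(-2)*34) + 76) + 25 = ((3 + 34 + 2788) + 76) + 25 = (2825 + 76) + 25 = 2901 + 25 = 2926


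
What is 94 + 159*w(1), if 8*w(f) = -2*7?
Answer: -737/4 ≈ -184.25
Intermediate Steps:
w(f) = -7/4 (w(f) = (-2*7)/8 = (⅛)*(-14) = -7/4)
94 + 159*w(1) = 94 + 159*(-7/4) = 94 - 1113/4 = -737/4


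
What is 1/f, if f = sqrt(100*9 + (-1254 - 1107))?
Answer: -I*sqrt(1461)/1461 ≈ -0.026162*I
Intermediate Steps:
f = I*sqrt(1461) (f = sqrt(900 - 2361) = sqrt(-1461) = I*sqrt(1461) ≈ 38.223*I)
1/f = 1/(I*sqrt(1461)) = -I*sqrt(1461)/1461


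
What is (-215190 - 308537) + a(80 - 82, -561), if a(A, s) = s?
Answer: -524288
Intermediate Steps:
(-215190 - 308537) + a(80 - 82, -561) = (-215190 - 308537) - 561 = -523727 - 561 = -524288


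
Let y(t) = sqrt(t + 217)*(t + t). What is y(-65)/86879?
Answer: -20*sqrt(38)/6683 ≈ -0.018448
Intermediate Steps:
y(t) = 2*t*sqrt(217 + t) (y(t) = sqrt(217 + t)*(2*t) = 2*t*sqrt(217 + t))
y(-65)/86879 = (2*(-65)*sqrt(217 - 65))/86879 = (2*(-65)*sqrt(152))*(1/86879) = (2*(-65)*(2*sqrt(38)))*(1/86879) = -260*sqrt(38)*(1/86879) = -20*sqrt(38)/6683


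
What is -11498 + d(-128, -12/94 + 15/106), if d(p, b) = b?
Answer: -57282967/4982 ≈ -11498.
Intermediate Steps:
-11498 + d(-128, -12/94 + 15/106) = -11498 + (-12/94 + 15/106) = -11498 + (-12*1/94 + 15*(1/106)) = -11498 + (-6/47 + 15/106) = -11498 + 69/4982 = -57282967/4982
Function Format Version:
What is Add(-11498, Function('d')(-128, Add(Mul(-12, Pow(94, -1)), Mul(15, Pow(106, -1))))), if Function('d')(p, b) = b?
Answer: Rational(-57282967, 4982) ≈ -11498.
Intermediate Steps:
Add(-11498, Function('d')(-128, Add(Mul(-12, Pow(94, -1)), Mul(15, Pow(106, -1))))) = Add(-11498, Add(Mul(-12, Pow(94, -1)), Mul(15, Pow(106, -1)))) = Add(-11498, Add(Mul(-12, Rational(1, 94)), Mul(15, Rational(1, 106)))) = Add(-11498, Add(Rational(-6, 47), Rational(15, 106))) = Add(-11498, Rational(69, 4982)) = Rational(-57282967, 4982)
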